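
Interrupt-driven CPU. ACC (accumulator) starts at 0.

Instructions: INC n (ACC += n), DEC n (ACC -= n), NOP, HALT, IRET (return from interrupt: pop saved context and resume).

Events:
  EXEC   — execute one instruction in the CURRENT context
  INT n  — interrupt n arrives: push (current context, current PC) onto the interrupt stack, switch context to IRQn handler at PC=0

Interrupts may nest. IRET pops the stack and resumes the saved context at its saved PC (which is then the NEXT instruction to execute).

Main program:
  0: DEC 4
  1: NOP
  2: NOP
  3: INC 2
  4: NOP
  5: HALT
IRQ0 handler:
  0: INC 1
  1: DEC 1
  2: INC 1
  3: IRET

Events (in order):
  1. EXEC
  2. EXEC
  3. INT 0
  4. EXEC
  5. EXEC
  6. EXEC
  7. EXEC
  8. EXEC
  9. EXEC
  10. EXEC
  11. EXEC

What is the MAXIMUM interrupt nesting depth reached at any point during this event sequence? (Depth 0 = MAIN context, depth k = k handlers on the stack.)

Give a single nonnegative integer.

Event 1 (EXEC): [MAIN] PC=0: DEC 4 -> ACC=-4 [depth=0]
Event 2 (EXEC): [MAIN] PC=1: NOP [depth=0]
Event 3 (INT 0): INT 0 arrives: push (MAIN, PC=2), enter IRQ0 at PC=0 (depth now 1) [depth=1]
Event 4 (EXEC): [IRQ0] PC=0: INC 1 -> ACC=-3 [depth=1]
Event 5 (EXEC): [IRQ0] PC=1: DEC 1 -> ACC=-4 [depth=1]
Event 6 (EXEC): [IRQ0] PC=2: INC 1 -> ACC=-3 [depth=1]
Event 7 (EXEC): [IRQ0] PC=3: IRET -> resume MAIN at PC=2 (depth now 0) [depth=0]
Event 8 (EXEC): [MAIN] PC=2: NOP [depth=0]
Event 9 (EXEC): [MAIN] PC=3: INC 2 -> ACC=-1 [depth=0]
Event 10 (EXEC): [MAIN] PC=4: NOP [depth=0]
Event 11 (EXEC): [MAIN] PC=5: HALT [depth=0]
Max depth observed: 1

Answer: 1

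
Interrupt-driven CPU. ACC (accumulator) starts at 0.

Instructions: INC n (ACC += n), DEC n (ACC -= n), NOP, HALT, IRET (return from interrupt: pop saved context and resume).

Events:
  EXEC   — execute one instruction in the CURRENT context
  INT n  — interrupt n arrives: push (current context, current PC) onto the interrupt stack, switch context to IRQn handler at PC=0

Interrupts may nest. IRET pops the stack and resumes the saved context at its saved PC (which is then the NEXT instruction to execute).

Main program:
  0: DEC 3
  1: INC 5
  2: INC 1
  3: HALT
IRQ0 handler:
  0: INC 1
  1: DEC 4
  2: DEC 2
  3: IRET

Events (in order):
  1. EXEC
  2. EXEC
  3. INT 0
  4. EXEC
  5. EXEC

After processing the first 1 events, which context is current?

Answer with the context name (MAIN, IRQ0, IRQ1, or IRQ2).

Answer: MAIN

Derivation:
Event 1 (EXEC): [MAIN] PC=0: DEC 3 -> ACC=-3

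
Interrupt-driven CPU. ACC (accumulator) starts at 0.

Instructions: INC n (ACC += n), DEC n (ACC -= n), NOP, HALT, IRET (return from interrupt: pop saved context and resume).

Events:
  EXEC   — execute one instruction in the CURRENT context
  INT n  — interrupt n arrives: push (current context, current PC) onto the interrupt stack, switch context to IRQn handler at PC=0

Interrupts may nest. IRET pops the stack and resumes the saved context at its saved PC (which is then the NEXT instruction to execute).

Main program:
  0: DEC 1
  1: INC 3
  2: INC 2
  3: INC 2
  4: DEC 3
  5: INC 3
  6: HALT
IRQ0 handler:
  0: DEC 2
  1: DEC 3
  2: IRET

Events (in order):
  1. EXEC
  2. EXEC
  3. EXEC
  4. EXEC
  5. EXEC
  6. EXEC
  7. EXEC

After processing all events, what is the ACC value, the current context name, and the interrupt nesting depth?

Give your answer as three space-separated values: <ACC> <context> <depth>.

Answer: 6 MAIN 0

Derivation:
Event 1 (EXEC): [MAIN] PC=0: DEC 1 -> ACC=-1
Event 2 (EXEC): [MAIN] PC=1: INC 3 -> ACC=2
Event 3 (EXEC): [MAIN] PC=2: INC 2 -> ACC=4
Event 4 (EXEC): [MAIN] PC=3: INC 2 -> ACC=6
Event 5 (EXEC): [MAIN] PC=4: DEC 3 -> ACC=3
Event 6 (EXEC): [MAIN] PC=5: INC 3 -> ACC=6
Event 7 (EXEC): [MAIN] PC=6: HALT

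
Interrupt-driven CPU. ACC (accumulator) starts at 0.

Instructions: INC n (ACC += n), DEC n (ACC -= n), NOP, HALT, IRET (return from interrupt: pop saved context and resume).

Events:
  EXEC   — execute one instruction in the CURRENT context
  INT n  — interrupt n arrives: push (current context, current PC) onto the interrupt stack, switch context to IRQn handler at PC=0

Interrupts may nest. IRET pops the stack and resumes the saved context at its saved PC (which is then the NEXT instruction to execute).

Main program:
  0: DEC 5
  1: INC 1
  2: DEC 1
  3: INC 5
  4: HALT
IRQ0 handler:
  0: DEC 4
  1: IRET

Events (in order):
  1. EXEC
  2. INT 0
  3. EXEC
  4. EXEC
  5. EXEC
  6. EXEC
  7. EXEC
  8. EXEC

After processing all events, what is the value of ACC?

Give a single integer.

Event 1 (EXEC): [MAIN] PC=0: DEC 5 -> ACC=-5
Event 2 (INT 0): INT 0 arrives: push (MAIN, PC=1), enter IRQ0 at PC=0 (depth now 1)
Event 3 (EXEC): [IRQ0] PC=0: DEC 4 -> ACC=-9
Event 4 (EXEC): [IRQ0] PC=1: IRET -> resume MAIN at PC=1 (depth now 0)
Event 5 (EXEC): [MAIN] PC=1: INC 1 -> ACC=-8
Event 6 (EXEC): [MAIN] PC=2: DEC 1 -> ACC=-9
Event 7 (EXEC): [MAIN] PC=3: INC 5 -> ACC=-4
Event 8 (EXEC): [MAIN] PC=4: HALT

Answer: -4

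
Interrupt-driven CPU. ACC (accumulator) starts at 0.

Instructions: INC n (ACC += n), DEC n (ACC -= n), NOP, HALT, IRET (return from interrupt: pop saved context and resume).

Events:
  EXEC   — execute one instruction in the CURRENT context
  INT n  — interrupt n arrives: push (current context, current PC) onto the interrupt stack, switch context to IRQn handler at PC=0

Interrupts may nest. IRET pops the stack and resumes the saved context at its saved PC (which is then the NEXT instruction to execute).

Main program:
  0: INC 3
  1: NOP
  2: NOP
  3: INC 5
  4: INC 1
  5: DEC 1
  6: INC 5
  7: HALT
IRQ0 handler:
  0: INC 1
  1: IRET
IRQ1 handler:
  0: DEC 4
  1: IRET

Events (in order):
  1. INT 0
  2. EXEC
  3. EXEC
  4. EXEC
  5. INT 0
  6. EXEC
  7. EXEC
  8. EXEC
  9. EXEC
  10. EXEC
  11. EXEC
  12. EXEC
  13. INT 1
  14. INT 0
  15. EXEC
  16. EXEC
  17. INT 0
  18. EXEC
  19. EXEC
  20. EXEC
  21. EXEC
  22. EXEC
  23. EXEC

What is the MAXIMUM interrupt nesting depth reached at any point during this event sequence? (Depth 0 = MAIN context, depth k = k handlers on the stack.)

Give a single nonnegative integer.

Event 1 (INT 0): INT 0 arrives: push (MAIN, PC=0), enter IRQ0 at PC=0 (depth now 1) [depth=1]
Event 2 (EXEC): [IRQ0] PC=0: INC 1 -> ACC=1 [depth=1]
Event 3 (EXEC): [IRQ0] PC=1: IRET -> resume MAIN at PC=0 (depth now 0) [depth=0]
Event 4 (EXEC): [MAIN] PC=0: INC 3 -> ACC=4 [depth=0]
Event 5 (INT 0): INT 0 arrives: push (MAIN, PC=1), enter IRQ0 at PC=0 (depth now 1) [depth=1]
Event 6 (EXEC): [IRQ0] PC=0: INC 1 -> ACC=5 [depth=1]
Event 7 (EXEC): [IRQ0] PC=1: IRET -> resume MAIN at PC=1 (depth now 0) [depth=0]
Event 8 (EXEC): [MAIN] PC=1: NOP [depth=0]
Event 9 (EXEC): [MAIN] PC=2: NOP [depth=0]
Event 10 (EXEC): [MAIN] PC=3: INC 5 -> ACC=10 [depth=0]
Event 11 (EXEC): [MAIN] PC=4: INC 1 -> ACC=11 [depth=0]
Event 12 (EXEC): [MAIN] PC=5: DEC 1 -> ACC=10 [depth=0]
Event 13 (INT 1): INT 1 arrives: push (MAIN, PC=6), enter IRQ1 at PC=0 (depth now 1) [depth=1]
Event 14 (INT 0): INT 0 arrives: push (IRQ1, PC=0), enter IRQ0 at PC=0 (depth now 2) [depth=2]
Event 15 (EXEC): [IRQ0] PC=0: INC 1 -> ACC=11 [depth=2]
Event 16 (EXEC): [IRQ0] PC=1: IRET -> resume IRQ1 at PC=0 (depth now 1) [depth=1]
Event 17 (INT 0): INT 0 arrives: push (IRQ1, PC=0), enter IRQ0 at PC=0 (depth now 2) [depth=2]
Event 18 (EXEC): [IRQ0] PC=0: INC 1 -> ACC=12 [depth=2]
Event 19 (EXEC): [IRQ0] PC=1: IRET -> resume IRQ1 at PC=0 (depth now 1) [depth=1]
Event 20 (EXEC): [IRQ1] PC=0: DEC 4 -> ACC=8 [depth=1]
Event 21 (EXEC): [IRQ1] PC=1: IRET -> resume MAIN at PC=6 (depth now 0) [depth=0]
Event 22 (EXEC): [MAIN] PC=6: INC 5 -> ACC=13 [depth=0]
Event 23 (EXEC): [MAIN] PC=7: HALT [depth=0]
Max depth observed: 2

Answer: 2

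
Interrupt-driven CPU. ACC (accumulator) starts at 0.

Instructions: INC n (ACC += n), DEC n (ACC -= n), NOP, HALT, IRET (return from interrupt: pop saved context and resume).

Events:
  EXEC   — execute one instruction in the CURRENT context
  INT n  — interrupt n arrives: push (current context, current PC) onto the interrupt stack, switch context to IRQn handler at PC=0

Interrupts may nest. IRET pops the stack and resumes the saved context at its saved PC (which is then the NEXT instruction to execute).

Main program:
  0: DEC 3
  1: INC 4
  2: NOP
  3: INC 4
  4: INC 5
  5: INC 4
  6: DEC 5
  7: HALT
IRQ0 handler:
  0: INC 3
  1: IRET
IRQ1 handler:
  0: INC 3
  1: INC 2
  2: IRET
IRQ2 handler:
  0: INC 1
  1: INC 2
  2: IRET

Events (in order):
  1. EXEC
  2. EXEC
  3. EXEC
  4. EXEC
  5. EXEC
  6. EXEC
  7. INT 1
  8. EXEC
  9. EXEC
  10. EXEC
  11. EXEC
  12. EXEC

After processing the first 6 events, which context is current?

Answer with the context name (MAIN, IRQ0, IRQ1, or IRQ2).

Event 1 (EXEC): [MAIN] PC=0: DEC 3 -> ACC=-3
Event 2 (EXEC): [MAIN] PC=1: INC 4 -> ACC=1
Event 3 (EXEC): [MAIN] PC=2: NOP
Event 4 (EXEC): [MAIN] PC=3: INC 4 -> ACC=5
Event 5 (EXEC): [MAIN] PC=4: INC 5 -> ACC=10
Event 6 (EXEC): [MAIN] PC=5: INC 4 -> ACC=14

Answer: MAIN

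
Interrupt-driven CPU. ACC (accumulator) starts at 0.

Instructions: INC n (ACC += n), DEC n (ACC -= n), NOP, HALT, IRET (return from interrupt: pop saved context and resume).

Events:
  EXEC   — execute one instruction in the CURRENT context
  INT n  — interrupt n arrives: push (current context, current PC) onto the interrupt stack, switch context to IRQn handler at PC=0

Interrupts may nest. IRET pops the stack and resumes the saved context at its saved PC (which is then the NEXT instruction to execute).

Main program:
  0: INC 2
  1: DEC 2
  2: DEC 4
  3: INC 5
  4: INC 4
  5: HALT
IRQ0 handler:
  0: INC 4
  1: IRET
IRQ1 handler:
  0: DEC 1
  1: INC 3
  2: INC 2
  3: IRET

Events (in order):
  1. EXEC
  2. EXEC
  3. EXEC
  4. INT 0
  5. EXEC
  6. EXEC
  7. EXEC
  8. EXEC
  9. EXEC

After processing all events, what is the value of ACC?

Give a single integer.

Answer: 9

Derivation:
Event 1 (EXEC): [MAIN] PC=0: INC 2 -> ACC=2
Event 2 (EXEC): [MAIN] PC=1: DEC 2 -> ACC=0
Event 3 (EXEC): [MAIN] PC=2: DEC 4 -> ACC=-4
Event 4 (INT 0): INT 0 arrives: push (MAIN, PC=3), enter IRQ0 at PC=0 (depth now 1)
Event 5 (EXEC): [IRQ0] PC=0: INC 4 -> ACC=0
Event 6 (EXEC): [IRQ0] PC=1: IRET -> resume MAIN at PC=3 (depth now 0)
Event 7 (EXEC): [MAIN] PC=3: INC 5 -> ACC=5
Event 8 (EXEC): [MAIN] PC=4: INC 4 -> ACC=9
Event 9 (EXEC): [MAIN] PC=5: HALT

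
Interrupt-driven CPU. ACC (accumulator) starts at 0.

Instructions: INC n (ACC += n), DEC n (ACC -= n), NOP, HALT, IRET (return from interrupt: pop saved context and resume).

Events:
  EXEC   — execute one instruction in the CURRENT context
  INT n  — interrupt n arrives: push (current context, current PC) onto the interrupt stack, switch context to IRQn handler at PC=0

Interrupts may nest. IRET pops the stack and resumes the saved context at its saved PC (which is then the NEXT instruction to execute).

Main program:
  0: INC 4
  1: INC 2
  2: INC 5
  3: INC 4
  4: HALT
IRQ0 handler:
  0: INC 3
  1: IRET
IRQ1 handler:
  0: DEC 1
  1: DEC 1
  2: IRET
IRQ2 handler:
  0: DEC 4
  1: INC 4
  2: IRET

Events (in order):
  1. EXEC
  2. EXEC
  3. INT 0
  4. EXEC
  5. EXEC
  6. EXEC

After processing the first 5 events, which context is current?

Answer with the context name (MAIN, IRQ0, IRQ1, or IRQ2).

Event 1 (EXEC): [MAIN] PC=0: INC 4 -> ACC=4
Event 2 (EXEC): [MAIN] PC=1: INC 2 -> ACC=6
Event 3 (INT 0): INT 0 arrives: push (MAIN, PC=2), enter IRQ0 at PC=0 (depth now 1)
Event 4 (EXEC): [IRQ0] PC=0: INC 3 -> ACC=9
Event 5 (EXEC): [IRQ0] PC=1: IRET -> resume MAIN at PC=2 (depth now 0)

Answer: MAIN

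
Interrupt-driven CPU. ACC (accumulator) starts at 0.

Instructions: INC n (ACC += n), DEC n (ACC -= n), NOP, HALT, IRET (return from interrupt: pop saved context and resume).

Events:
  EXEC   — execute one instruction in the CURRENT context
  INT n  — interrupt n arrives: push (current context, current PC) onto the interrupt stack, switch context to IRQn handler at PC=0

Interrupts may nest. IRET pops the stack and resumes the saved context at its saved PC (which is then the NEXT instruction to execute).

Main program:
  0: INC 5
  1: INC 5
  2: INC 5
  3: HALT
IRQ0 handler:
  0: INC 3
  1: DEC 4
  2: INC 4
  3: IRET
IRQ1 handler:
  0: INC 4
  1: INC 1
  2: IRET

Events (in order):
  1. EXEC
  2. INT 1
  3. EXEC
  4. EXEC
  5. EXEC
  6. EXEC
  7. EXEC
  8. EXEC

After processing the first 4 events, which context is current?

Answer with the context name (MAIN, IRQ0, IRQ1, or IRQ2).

Answer: IRQ1

Derivation:
Event 1 (EXEC): [MAIN] PC=0: INC 5 -> ACC=5
Event 2 (INT 1): INT 1 arrives: push (MAIN, PC=1), enter IRQ1 at PC=0 (depth now 1)
Event 3 (EXEC): [IRQ1] PC=0: INC 4 -> ACC=9
Event 4 (EXEC): [IRQ1] PC=1: INC 1 -> ACC=10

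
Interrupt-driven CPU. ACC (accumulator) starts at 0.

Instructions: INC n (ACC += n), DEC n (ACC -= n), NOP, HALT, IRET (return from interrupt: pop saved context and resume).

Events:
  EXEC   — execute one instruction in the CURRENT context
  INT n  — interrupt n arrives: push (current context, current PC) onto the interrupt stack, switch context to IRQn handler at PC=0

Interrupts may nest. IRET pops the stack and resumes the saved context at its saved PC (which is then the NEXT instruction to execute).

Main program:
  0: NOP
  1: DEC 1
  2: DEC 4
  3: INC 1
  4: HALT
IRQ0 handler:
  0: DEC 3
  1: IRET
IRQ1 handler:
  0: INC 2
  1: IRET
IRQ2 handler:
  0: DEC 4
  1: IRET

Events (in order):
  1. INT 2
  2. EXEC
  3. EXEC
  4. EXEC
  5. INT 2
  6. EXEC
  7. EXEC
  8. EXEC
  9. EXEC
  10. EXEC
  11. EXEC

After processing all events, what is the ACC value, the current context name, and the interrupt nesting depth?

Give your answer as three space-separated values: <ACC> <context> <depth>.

Answer: -12 MAIN 0

Derivation:
Event 1 (INT 2): INT 2 arrives: push (MAIN, PC=0), enter IRQ2 at PC=0 (depth now 1)
Event 2 (EXEC): [IRQ2] PC=0: DEC 4 -> ACC=-4
Event 3 (EXEC): [IRQ2] PC=1: IRET -> resume MAIN at PC=0 (depth now 0)
Event 4 (EXEC): [MAIN] PC=0: NOP
Event 5 (INT 2): INT 2 arrives: push (MAIN, PC=1), enter IRQ2 at PC=0 (depth now 1)
Event 6 (EXEC): [IRQ2] PC=0: DEC 4 -> ACC=-8
Event 7 (EXEC): [IRQ2] PC=1: IRET -> resume MAIN at PC=1 (depth now 0)
Event 8 (EXEC): [MAIN] PC=1: DEC 1 -> ACC=-9
Event 9 (EXEC): [MAIN] PC=2: DEC 4 -> ACC=-13
Event 10 (EXEC): [MAIN] PC=3: INC 1 -> ACC=-12
Event 11 (EXEC): [MAIN] PC=4: HALT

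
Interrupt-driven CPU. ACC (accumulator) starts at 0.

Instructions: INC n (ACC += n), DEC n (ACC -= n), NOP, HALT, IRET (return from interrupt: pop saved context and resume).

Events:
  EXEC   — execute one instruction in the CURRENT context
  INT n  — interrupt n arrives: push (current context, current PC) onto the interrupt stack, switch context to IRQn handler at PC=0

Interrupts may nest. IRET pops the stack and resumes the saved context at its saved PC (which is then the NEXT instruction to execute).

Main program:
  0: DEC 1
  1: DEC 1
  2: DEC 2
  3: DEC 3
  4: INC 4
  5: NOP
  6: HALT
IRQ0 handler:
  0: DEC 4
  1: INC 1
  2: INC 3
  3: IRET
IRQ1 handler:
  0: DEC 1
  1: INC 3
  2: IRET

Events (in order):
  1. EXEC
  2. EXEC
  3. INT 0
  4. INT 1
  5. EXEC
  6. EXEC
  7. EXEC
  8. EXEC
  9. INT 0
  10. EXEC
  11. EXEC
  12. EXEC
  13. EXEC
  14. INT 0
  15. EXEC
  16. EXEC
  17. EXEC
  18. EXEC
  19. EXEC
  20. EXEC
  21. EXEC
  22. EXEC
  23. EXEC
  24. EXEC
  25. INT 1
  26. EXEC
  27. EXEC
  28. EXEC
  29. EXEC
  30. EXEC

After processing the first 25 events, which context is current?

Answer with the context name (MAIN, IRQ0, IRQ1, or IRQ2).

Event 1 (EXEC): [MAIN] PC=0: DEC 1 -> ACC=-1
Event 2 (EXEC): [MAIN] PC=1: DEC 1 -> ACC=-2
Event 3 (INT 0): INT 0 arrives: push (MAIN, PC=2), enter IRQ0 at PC=0 (depth now 1)
Event 4 (INT 1): INT 1 arrives: push (IRQ0, PC=0), enter IRQ1 at PC=0 (depth now 2)
Event 5 (EXEC): [IRQ1] PC=0: DEC 1 -> ACC=-3
Event 6 (EXEC): [IRQ1] PC=1: INC 3 -> ACC=0
Event 7 (EXEC): [IRQ1] PC=2: IRET -> resume IRQ0 at PC=0 (depth now 1)
Event 8 (EXEC): [IRQ0] PC=0: DEC 4 -> ACC=-4
Event 9 (INT 0): INT 0 arrives: push (IRQ0, PC=1), enter IRQ0 at PC=0 (depth now 2)
Event 10 (EXEC): [IRQ0] PC=0: DEC 4 -> ACC=-8
Event 11 (EXEC): [IRQ0] PC=1: INC 1 -> ACC=-7
Event 12 (EXEC): [IRQ0] PC=2: INC 3 -> ACC=-4
Event 13 (EXEC): [IRQ0] PC=3: IRET -> resume IRQ0 at PC=1 (depth now 1)
Event 14 (INT 0): INT 0 arrives: push (IRQ0, PC=1), enter IRQ0 at PC=0 (depth now 2)
Event 15 (EXEC): [IRQ0] PC=0: DEC 4 -> ACC=-8
Event 16 (EXEC): [IRQ0] PC=1: INC 1 -> ACC=-7
Event 17 (EXEC): [IRQ0] PC=2: INC 3 -> ACC=-4
Event 18 (EXEC): [IRQ0] PC=3: IRET -> resume IRQ0 at PC=1 (depth now 1)
Event 19 (EXEC): [IRQ0] PC=1: INC 1 -> ACC=-3
Event 20 (EXEC): [IRQ0] PC=2: INC 3 -> ACC=0
Event 21 (EXEC): [IRQ0] PC=3: IRET -> resume MAIN at PC=2 (depth now 0)
Event 22 (EXEC): [MAIN] PC=2: DEC 2 -> ACC=-2
Event 23 (EXEC): [MAIN] PC=3: DEC 3 -> ACC=-5
Event 24 (EXEC): [MAIN] PC=4: INC 4 -> ACC=-1
Event 25 (INT 1): INT 1 arrives: push (MAIN, PC=5), enter IRQ1 at PC=0 (depth now 1)

Answer: IRQ1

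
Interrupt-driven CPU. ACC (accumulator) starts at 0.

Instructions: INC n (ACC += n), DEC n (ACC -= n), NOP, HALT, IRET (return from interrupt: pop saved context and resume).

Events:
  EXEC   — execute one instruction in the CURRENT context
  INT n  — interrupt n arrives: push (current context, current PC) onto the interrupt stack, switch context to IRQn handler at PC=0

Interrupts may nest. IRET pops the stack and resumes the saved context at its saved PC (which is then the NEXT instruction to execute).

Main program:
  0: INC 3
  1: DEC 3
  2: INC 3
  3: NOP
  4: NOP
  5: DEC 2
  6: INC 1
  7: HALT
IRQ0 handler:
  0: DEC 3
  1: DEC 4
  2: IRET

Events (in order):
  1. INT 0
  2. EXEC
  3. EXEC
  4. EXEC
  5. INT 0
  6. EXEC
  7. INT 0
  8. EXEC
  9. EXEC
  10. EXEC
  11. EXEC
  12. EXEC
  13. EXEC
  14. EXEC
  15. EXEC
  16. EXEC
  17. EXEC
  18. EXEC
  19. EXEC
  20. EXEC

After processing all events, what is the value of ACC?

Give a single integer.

Answer: -19

Derivation:
Event 1 (INT 0): INT 0 arrives: push (MAIN, PC=0), enter IRQ0 at PC=0 (depth now 1)
Event 2 (EXEC): [IRQ0] PC=0: DEC 3 -> ACC=-3
Event 3 (EXEC): [IRQ0] PC=1: DEC 4 -> ACC=-7
Event 4 (EXEC): [IRQ0] PC=2: IRET -> resume MAIN at PC=0 (depth now 0)
Event 5 (INT 0): INT 0 arrives: push (MAIN, PC=0), enter IRQ0 at PC=0 (depth now 1)
Event 6 (EXEC): [IRQ0] PC=0: DEC 3 -> ACC=-10
Event 7 (INT 0): INT 0 arrives: push (IRQ0, PC=1), enter IRQ0 at PC=0 (depth now 2)
Event 8 (EXEC): [IRQ0] PC=0: DEC 3 -> ACC=-13
Event 9 (EXEC): [IRQ0] PC=1: DEC 4 -> ACC=-17
Event 10 (EXEC): [IRQ0] PC=2: IRET -> resume IRQ0 at PC=1 (depth now 1)
Event 11 (EXEC): [IRQ0] PC=1: DEC 4 -> ACC=-21
Event 12 (EXEC): [IRQ0] PC=2: IRET -> resume MAIN at PC=0 (depth now 0)
Event 13 (EXEC): [MAIN] PC=0: INC 3 -> ACC=-18
Event 14 (EXEC): [MAIN] PC=1: DEC 3 -> ACC=-21
Event 15 (EXEC): [MAIN] PC=2: INC 3 -> ACC=-18
Event 16 (EXEC): [MAIN] PC=3: NOP
Event 17 (EXEC): [MAIN] PC=4: NOP
Event 18 (EXEC): [MAIN] PC=5: DEC 2 -> ACC=-20
Event 19 (EXEC): [MAIN] PC=6: INC 1 -> ACC=-19
Event 20 (EXEC): [MAIN] PC=7: HALT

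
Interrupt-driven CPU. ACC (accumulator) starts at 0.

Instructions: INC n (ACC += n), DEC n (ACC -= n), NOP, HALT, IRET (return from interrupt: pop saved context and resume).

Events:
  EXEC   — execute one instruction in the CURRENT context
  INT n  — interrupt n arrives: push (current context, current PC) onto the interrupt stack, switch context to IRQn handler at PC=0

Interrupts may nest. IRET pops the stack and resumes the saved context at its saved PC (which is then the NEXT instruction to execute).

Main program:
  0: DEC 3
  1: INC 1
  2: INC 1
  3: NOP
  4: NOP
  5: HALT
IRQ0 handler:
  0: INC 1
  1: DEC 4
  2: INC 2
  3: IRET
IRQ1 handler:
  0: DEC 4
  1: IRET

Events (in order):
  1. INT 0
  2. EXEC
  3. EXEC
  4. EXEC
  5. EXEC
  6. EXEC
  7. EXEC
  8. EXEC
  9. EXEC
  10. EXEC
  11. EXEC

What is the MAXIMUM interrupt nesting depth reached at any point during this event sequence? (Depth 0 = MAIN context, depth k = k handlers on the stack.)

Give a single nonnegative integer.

Event 1 (INT 0): INT 0 arrives: push (MAIN, PC=0), enter IRQ0 at PC=0 (depth now 1) [depth=1]
Event 2 (EXEC): [IRQ0] PC=0: INC 1 -> ACC=1 [depth=1]
Event 3 (EXEC): [IRQ0] PC=1: DEC 4 -> ACC=-3 [depth=1]
Event 4 (EXEC): [IRQ0] PC=2: INC 2 -> ACC=-1 [depth=1]
Event 5 (EXEC): [IRQ0] PC=3: IRET -> resume MAIN at PC=0 (depth now 0) [depth=0]
Event 6 (EXEC): [MAIN] PC=0: DEC 3 -> ACC=-4 [depth=0]
Event 7 (EXEC): [MAIN] PC=1: INC 1 -> ACC=-3 [depth=0]
Event 8 (EXEC): [MAIN] PC=2: INC 1 -> ACC=-2 [depth=0]
Event 9 (EXEC): [MAIN] PC=3: NOP [depth=0]
Event 10 (EXEC): [MAIN] PC=4: NOP [depth=0]
Event 11 (EXEC): [MAIN] PC=5: HALT [depth=0]
Max depth observed: 1

Answer: 1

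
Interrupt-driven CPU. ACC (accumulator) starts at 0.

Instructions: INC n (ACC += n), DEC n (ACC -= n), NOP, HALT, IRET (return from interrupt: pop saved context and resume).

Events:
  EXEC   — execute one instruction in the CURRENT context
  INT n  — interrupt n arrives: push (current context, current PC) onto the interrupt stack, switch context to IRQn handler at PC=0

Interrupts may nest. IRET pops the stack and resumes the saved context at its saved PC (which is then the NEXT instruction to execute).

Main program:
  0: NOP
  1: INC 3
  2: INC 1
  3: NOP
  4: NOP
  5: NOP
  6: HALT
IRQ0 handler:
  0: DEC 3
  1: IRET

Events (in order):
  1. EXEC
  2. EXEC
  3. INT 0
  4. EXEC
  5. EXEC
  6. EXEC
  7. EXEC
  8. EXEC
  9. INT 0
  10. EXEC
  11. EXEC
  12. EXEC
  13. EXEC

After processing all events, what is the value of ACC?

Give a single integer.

Answer: -2

Derivation:
Event 1 (EXEC): [MAIN] PC=0: NOP
Event 2 (EXEC): [MAIN] PC=1: INC 3 -> ACC=3
Event 3 (INT 0): INT 0 arrives: push (MAIN, PC=2), enter IRQ0 at PC=0 (depth now 1)
Event 4 (EXEC): [IRQ0] PC=0: DEC 3 -> ACC=0
Event 5 (EXEC): [IRQ0] PC=1: IRET -> resume MAIN at PC=2 (depth now 0)
Event 6 (EXEC): [MAIN] PC=2: INC 1 -> ACC=1
Event 7 (EXEC): [MAIN] PC=3: NOP
Event 8 (EXEC): [MAIN] PC=4: NOP
Event 9 (INT 0): INT 0 arrives: push (MAIN, PC=5), enter IRQ0 at PC=0 (depth now 1)
Event 10 (EXEC): [IRQ0] PC=0: DEC 3 -> ACC=-2
Event 11 (EXEC): [IRQ0] PC=1: IRET -> resume MAIN at PC=5 (depth now 0)
Event 12 (EXEC): [MAIN] PC=5: NOP
Event 13 (EXEC): [MAIN] PC=6: HALT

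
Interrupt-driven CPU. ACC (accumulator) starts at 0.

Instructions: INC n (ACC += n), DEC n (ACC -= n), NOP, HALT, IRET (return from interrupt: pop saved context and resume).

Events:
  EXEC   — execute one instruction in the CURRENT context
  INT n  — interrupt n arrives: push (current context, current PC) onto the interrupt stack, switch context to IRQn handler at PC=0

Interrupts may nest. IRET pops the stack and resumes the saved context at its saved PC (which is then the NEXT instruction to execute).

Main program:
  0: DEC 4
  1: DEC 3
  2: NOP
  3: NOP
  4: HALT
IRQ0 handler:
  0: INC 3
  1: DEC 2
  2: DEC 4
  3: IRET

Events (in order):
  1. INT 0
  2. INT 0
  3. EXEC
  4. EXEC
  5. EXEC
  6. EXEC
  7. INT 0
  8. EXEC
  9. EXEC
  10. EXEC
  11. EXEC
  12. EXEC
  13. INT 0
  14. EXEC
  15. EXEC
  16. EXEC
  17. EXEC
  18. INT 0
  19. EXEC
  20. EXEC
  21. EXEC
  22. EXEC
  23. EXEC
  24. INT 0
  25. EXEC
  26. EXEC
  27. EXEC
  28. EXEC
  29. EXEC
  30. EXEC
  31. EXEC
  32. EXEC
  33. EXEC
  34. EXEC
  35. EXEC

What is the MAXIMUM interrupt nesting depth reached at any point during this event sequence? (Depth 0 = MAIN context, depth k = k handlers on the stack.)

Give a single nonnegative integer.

Event 1 (INT 0): INT 0 arrives: push (MAIN, PC=0), enter IRQ0 at PC=0 (depth now 1) [depth=1]
Event 2 (INT 0): INT 0 arrives: push (IRQ0, PC=0), enter IRQ0 at PC=0 (depth now 2) [depth=2]
Event 3 (EXEC): [IRQ0] PC=0: INC 3 -> ACC=3 [depth=2]
Event 4 (EXEC): [IRQ0] PC=1: DEC 2 -> ACC=1 [depth=2]
Event 5 (EXEC): [IRQ0] PC=2: DEC 4 -> ACC=-3 [depth=2]
Event 6 (EXEC): [IRQ0] PC=3: IRET -> resume IRQ0 at PC=0 (depth now 1) [depth=1]
Event 7 (INT 0): INT 0 arrives: push (IRQ0, PC=0), enter IRQ0 at PC=0 (depth now 2) [depth=2]
Event 8 (EXEC): [IRQ0] PC=0: INC 3 -> ACC=0 [depth=2]
Event 9 (EXEC): [IRQ0] PC=1: DEC 2 -> ACC=-2 [depth=2]
Event 10 (EXEC): [IRQ0] PC=2: DEC 4 -> ACC=-6 [depth=2]
Event 11 (EXEC): [IRQ0] PC=3: IRET -> resume IRQ0 at PC=0 (depth now 1) [depth=1]
Event 12 (EXEC): [IRQ0] PC=0: INC 3 -> ACC=-3 [depth=1]
Event 13 (INT 0): INT 0 arrives: push (IRQ0, PC=1), enter IRQ0 at PC=0 (depth now 2) [depth=2]
Event 14 (EXEC): [IRQ0] PC=0: INC 3 -> ACC=0 [depth=2]
Event 15 (EXEC): [IRQ0] PC=1: DEC 2 -> ACC=-2 [depth=2]
Event 16 (EXEC): [IRQ0] PC=2: DEC 4 -> ACC=-6 [depth=2]
Event 17 (EXEC): [IRQ0] PC=3: IRET -> resume IRQ0 at PC=1 (depth now 1) [depth=1]
Event 18 (INT 0): INT 0 arrives: push (IRQ0, PC=1), enter IRQ0 at PC=0 (depth now 2) [depth=2]
Event 19 (EXEC): [IRQ0] PC=0: INC 3 -> ACC=-3 [depth=2]
Event 20 (EXEC): [IRQ0] PC=1: DEC 2 -> ACC=-5 [depth=2]
Event 21 (EXEC): [IRQ0] PC=2: DEC 4 -> ACC=-9 [depth=2]
Event 22 (EXEC): [IRQ0] PC=3: IRET -> resume IRQ0 at PC=1 (depth now 1) [depth=1]
Event 23 (EXEC): [IRQ0] PC=1: DEC 2 -> ACC=-11 [depth=1]
Event 24 (INT 0): INT 0 arrives: push (IRQ0, PC=2), enter IRQ0 at PC=0 (depth now 2) [depth=2]
Event 25 (EXEC): [IRQ0] PC=0: INC 3 -> ACC=-8 [depth=2]
Event 26 (EXEC): [IRQ0] PC=1: DEC 2 -> ACC=-10 [depth=2]
Event 27 (EXEC): [IRQ0] PC=2: DEC 4 -> ACC=-14 [depth=2]
Event 28 (EXEC): [IRQ0] PC=3: IRET -> resume IRQ0 at PC=2 (depth now 1) [depth=1]
Event 29 (EXEC): [IRQ0] PC=2: DEC 4 -> ACC=-18 [depth=1]
Event 30 (EXEC): [IRQ0] PC=3: IRET -> resume MAIN at PC=0 (depth now 0) [depth=0]
Event 31 (EXEC): [MAIN] PC=0: DEC 4 -> ACC=-22 [depth=0]
Event 32 (EXEC): [MAIN] PC=1: DEC 3 -> ACC=-25 [depth=0]
Event 33 (EXEC): [MAIN] PC=2: NOP [depth=0]
Event 34 (EXEC): [MAIN] PC=3: NOP [depth=0]
Event 35 (EXEC): [MAIN] PC=4: HALT [depth=0]
Max depth observed: 2

Answer: 2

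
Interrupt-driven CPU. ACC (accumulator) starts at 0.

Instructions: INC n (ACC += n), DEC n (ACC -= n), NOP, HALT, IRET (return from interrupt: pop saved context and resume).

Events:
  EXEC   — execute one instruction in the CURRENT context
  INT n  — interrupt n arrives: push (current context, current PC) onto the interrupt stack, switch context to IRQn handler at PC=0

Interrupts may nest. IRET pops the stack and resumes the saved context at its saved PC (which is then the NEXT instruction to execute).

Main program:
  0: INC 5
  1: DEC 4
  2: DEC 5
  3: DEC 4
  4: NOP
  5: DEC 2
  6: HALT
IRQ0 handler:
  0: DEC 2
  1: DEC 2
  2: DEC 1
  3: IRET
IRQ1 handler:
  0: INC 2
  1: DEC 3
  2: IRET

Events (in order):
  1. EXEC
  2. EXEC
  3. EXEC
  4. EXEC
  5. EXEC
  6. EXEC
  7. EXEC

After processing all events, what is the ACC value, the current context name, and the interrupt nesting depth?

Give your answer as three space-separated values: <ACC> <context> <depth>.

Answer: -10 MAIN 0

Derivation:
Event 1 (EXEC): [MAIN] PC=0: INC 5 -> ACC=5
Event 2 (EXEC): [MAIN] PC=1: DEC 4 -> ACC=1
Event 3 (EXEC): [MAIN] PC=2: DEC 5 -> ACC=-4
Event 4 (EXEC): [MAIN] PC=3: DEC 4 -> ACC=-8
Event 5 (EXEC): [MAIN] PC=4: NOP
Event 6 (EXEC): [MAIN] PC=5: DEC 2 -> ACC=-10
Event 7 (EXEC): [MAIN] PC=6: HALT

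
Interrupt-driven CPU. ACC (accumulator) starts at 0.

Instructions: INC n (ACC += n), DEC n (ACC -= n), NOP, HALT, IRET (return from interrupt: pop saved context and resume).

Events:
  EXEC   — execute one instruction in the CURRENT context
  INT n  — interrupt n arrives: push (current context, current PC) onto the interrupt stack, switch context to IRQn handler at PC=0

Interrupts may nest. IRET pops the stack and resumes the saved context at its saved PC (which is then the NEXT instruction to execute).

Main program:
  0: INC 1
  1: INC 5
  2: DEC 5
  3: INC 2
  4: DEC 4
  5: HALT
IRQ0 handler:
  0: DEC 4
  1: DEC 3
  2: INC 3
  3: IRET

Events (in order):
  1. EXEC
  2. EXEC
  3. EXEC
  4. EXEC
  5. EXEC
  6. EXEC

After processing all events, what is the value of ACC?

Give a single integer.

Event 1 (EXEC): [MAIN] PC=0: INC 1 -> ACC=1
Event 2 (EXEC): [MAIN] PC=1: INC 5 -> ACC=6
Event 3 (EXEC): [MAIN] PC=2: DEC 5 -> ACC=1
Event 4 (EXEC): [MAIN] PC=3: INC 2 -> ACC=3
Event 5 (EXEC): [MAIN] PC=4: DEC 4 -> ACC=-1
Event 6 (EXEC): [MAIN] PC=5: HALT

Answer: -1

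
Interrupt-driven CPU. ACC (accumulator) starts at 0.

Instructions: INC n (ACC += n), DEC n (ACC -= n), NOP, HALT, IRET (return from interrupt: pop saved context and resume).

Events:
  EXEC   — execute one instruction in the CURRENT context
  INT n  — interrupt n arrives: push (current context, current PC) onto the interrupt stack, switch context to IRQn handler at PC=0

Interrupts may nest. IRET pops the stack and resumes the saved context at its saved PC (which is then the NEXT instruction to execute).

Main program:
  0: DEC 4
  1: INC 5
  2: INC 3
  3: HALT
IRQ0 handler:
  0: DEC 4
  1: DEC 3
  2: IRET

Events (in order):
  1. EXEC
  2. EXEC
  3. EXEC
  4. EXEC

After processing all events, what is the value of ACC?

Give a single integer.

Answer: 4

Derivation:
Event 1 (EXEC): [MAIN] PC=0: DEC 4 -> ACC=-4
Event 2 (EXEC): [MAIN] PC=1: INC 5 -> ACC=1
Event 3 (EXEC): [MAIN] PC=2: INC 3 -> ACC=4
Event 4 (EXEC): [MAIN] PC=3: HALT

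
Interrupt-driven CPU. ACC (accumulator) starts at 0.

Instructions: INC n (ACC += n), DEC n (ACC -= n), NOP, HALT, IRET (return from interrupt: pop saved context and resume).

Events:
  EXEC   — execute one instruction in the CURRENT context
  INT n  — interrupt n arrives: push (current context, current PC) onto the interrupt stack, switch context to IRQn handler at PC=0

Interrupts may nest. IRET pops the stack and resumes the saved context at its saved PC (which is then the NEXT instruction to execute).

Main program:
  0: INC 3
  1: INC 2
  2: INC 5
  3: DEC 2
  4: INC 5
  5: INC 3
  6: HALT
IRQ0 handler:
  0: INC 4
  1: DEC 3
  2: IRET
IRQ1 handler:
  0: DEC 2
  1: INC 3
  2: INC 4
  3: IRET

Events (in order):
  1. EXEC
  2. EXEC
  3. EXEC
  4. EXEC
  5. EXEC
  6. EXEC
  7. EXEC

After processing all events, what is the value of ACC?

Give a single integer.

Answer: 16

Derivation:
Event 1 (EXEC): [MAIN] PC=0: INC 3 -> ACC=3
Event 2 (EXEC): [MAIN] PC=1: INC 2 -> ACC=5
Event 3 (EXEC): [MAIN] PC=2: INC 5 -> ACC=10
Event 4 (EXEC): [MAIN] PC=3: DEC 2 -> ACC=8
Event 5 (EXEC): [MAIN] PC=4: INC 5 -> ACC=13
Event 6 (EXEC): [MAIN] PC=5: INC 3 -> ACC=16
Event 7 (EXEC): [MAIN] PC=6: HALT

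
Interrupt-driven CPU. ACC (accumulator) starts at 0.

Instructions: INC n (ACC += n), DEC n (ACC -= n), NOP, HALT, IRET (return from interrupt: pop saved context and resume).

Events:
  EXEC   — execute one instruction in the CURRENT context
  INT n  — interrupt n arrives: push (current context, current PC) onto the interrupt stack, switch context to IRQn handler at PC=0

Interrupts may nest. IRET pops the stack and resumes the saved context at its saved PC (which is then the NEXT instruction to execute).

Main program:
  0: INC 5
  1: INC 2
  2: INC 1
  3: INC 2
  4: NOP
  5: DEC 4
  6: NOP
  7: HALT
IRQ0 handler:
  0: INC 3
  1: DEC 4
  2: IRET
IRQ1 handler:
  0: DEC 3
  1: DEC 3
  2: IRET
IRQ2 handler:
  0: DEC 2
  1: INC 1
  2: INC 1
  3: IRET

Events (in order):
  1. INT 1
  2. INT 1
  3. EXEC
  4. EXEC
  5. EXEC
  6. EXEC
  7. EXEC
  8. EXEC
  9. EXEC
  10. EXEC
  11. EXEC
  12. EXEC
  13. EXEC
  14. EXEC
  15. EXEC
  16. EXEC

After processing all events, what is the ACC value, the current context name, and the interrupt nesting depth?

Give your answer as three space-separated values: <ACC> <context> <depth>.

Answer: -6 MAIN 0

Derivation:
Event 1 (INT 1): INT 1 arrives: push (MAIN, PC=0), enter IRQ1 at PC=0 (depth now 1)
Event 2 (INT 1): INT 1 arrives: push (IRQ1, PC=0), enter IRQ1 at PC=0 (depth now 2)
Event 3 (EXEC): [IRQ1] PC=0: DEC 3 -> ACC=-3
Event 4 (EXEC): [IRQ1] PC=1: DEC 3 -> ACC=-6
Event 5 (EXEC): [IRQ1] PC=2: IRET -> resume IRQ1 at PC=0 (depth now 1)
Event 6 (EXEC): [IRQ1] PC=0: DEC 3 -> ACC=-9
Event 7 (EXEC): [IRQ1] PC=1: DEC 3 -> ACC=-12
Event 8 (EXEC): [IRQ1] PC=2: IRET -> resume MAIN at PC=0 (depth now 0)
Event 9 (EXEC): [MAIN] PC=0: INC 5 -> ACC=-7
Event 10 (EXEC): [MAIN] PC=1: INC 2 -> ACC=-5
Event 11 (EXEC): [MAIN] PC=2: INC 1 -> ACC=-4
Event 12 (EXEC): [MAIN] PC=3: INC 2 -> ACC=-2
Event 13 (EXEC): [MAIN] PC=4: NOP
Event 14 (EXEC): [MAIN] PC=5: DEC 4 -> ACC=-6
Event 15 (EXEC): [MAIN] PC=6: NOP
Event 16 (EXEC): [MAIN] PC=7: HALT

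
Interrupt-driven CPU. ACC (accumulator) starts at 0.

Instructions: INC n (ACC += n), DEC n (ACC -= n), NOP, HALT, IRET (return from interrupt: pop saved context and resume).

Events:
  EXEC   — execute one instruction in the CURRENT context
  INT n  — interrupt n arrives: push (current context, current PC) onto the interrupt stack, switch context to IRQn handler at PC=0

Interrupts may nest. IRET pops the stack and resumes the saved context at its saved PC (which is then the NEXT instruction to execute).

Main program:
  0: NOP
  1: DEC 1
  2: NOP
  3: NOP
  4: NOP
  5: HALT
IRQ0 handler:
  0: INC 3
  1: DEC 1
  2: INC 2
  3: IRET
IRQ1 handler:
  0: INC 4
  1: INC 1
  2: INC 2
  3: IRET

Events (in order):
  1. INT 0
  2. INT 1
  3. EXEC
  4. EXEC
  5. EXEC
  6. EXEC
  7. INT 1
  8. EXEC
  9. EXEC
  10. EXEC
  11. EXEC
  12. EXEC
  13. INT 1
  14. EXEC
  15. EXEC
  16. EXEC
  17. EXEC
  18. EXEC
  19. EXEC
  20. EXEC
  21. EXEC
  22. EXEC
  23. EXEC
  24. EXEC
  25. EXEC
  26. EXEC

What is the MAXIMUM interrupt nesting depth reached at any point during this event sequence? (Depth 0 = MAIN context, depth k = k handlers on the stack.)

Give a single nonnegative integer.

Event 1 (INT 0): INT 0 arrives: push (MAIN, PC=0), enter IRQ0 at PC=0 (depth now 1) [depth=1]
Event 2 (INT 1): INT 1 arrives: push (IRQ0, PC=0), enter IRQ1 at PC=0 (depth now 2) [depth=2]
Event 3 (EXEC): [IRQ1] PC=0: INC 4 -> ACC=4 [depth=2]
Event 4 (EXEC): [IRQ1] PC=1: INC 1 -> ACC=5 [depth=2]
Event 5 (EXEC): [IRQ1] PC=2: INC 2 -> ACC=7 [depth=2]
Event 6 (EXEC): [IRQ1] PC=3: IRET -> resume IRQ0 at PC=0 (depth now 1) [depth=1]
Event 7 (INT 1): INT 1 arrives: push (IRQ0, PC=0), enter IRQ1 at PC=0 (depth now 2) [depth=2]
Event 8 (EXEC): [IRQ1] PC=0: INC 4 -> ACC=11 [depth=2]
Event 9 (EXEC): [IRQ1] PC=1: INC 1 -> ACC=12 [depth=2]
Event 10 (EXEC): [IRQ1] PC=2: INC 2 -> ACC=14 [depth=2]
Event 11 (EXEC): [IRQ1] PC=3: IRET -> resume IRQ0 at PC=0 (depth now 1) [depth=1]
Event 12 (EXEC): [IRQ0] PC=0: INC 3 -> ACC=17 [depth=1]
Event 13 (INT 1): INT 1 arrives: push (IRQ0, PC=1), enter IRQ1 at PC=0 (depth now 2) [depth=2]
Event 14 (EXEC): [IRQ1] PC=0: INC 4 -> ACC=21 [depth=2]
Event 15 (EXEC): [IRQ1] PC=1: INC 1 -> ACC=22 [depth=2]
Event 16 (EXEC): [IRQ1] PC=2: INC 2 -> ACC=24 [depth=2]
Event 17 (EXEC): [IRQ1] PC=3: IRET -> resume IRQ0 at PC=1 (depth now 1) [depth=1]
Event 18 (EXEC): [IRQ0] PC=1: DEC 1 -> ACC=23 [depth=1]
Event 19 (EXEC): [IRQ0] PC=2: INC 2 -> ACC=25 [depth=1]
Event 20 (EXEC): [IRQ0] PC=3: IRET -> resume MAIN at PC=0 (depth now 0) [depth=0]
Event 21 (EXEC): [MAIN] PC=0: NOP [depth=0]
Event 22 (EXEC): [MAIN] PC=1: DEC 1 -> ACC=24 [depth=0]
Event 23 (EXEC): [MAIN] PC=2: NOP [depth=0]
Event 24 (EXEC): [MAIN] PC=3: NOP [depth=0]
Event 25 (EXEC): [MAIN] PC=4: NOP [depth=0]
Event 26 (EXEC): [MAIN] PC=5: HALT [depth=0]
Max depth observed: 2

Answer: 2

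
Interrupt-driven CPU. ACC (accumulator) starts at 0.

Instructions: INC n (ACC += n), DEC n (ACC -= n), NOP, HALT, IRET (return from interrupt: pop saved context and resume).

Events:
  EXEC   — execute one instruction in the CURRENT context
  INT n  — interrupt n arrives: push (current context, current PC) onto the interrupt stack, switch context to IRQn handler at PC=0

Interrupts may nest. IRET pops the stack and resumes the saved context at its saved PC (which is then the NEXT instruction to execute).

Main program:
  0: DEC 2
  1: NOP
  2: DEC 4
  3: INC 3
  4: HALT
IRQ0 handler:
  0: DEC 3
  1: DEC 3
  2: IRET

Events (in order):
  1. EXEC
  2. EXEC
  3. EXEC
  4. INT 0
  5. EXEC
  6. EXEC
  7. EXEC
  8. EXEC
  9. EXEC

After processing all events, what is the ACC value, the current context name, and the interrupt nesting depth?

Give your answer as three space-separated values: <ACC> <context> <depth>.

Answer: -9 MAIN 0

Derivation:
Event 1 (EXEC): [MAIN] PC=0: DEC 2 -> ACC=-2
Event 2 (EXEC): [MAIN] PC=1: NOP
Event 3 (EXEC): [MAIN] PC=2: DEC 4 -> ACC=-6
Event 4 (INT 0): INT 0 arrives: push (MAIN, PC=3), enter IRQ0 at PC=0 (depth now 1)
Event 5 (EXEC): [IRQ0] PC=0: DEC 3 -> ACC=-9
Event 6 (EXEC): [IRQ0] PC=1: DEC 3 -> ACC=-12
Event 7 (EXEC): [IRQ0] PC=2: IRET -> resume MAIN at PC=3 (depth now 0)
Event 8 (EXEC): [MAIN] PC=3: INC 3 -> ACC=-9
Event 9 (EXEC): [MAIN] PC=4: HALT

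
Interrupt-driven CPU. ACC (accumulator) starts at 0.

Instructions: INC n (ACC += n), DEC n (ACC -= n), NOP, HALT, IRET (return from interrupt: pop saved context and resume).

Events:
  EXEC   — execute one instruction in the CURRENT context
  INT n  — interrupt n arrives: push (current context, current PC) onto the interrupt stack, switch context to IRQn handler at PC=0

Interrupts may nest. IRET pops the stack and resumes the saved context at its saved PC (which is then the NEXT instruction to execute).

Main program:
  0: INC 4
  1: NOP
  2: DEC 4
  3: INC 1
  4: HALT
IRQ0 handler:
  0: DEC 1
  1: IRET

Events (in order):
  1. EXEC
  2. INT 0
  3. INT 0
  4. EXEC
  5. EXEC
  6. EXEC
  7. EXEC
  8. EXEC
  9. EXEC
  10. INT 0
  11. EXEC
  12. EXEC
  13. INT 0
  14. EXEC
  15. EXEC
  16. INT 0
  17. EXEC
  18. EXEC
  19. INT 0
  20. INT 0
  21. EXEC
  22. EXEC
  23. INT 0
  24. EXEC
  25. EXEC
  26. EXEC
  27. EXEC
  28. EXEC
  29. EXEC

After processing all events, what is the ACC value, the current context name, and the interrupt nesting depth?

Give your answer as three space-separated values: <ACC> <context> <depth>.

Event 1 (EXEC): [MAIN] PC=0: INC 4 -> ACC=4
Event 2 (INT 0): INT 0 arrives: push (MAIN, PC=1), enter IRQ0 at PC=0 (depth now 1)
Event 3 (INT 0): INT 0 arrives: push (IRQ0, PC=0), enter IRQ0 at PC=0 (depth now 2)
Event 4 (EXEC): [IRQ0] PC=0: DEC 1 -> ACC=3
Event 5 (EXEC): [IRQ0] PC=1: IRET -> resume IRQ0 at PC=0 (depth now 1)
Event 6 (EXEC): [IRQ0] PC=0: DEC 1 -> ACC=2
Event 7 (EXEC): [IRQ0] PC=1: IRET -> resume MAIN at PC=1 (depth now 0)
Event 8 (EXEC): [MAIN] PC=1: NOP
Event 9 (EXEC): [MAIN] PC=2: DEC 4 -> ACC=-2
Event 10 (INT 0): INT 0 arrives: push (MAIN, PC=3), enter IRQ0 at PC=0 (depth now 1)
Event 11 (EXEC): [IRQ0] PC=0: DEC 1 -> ACC=-3
Event 12 (EXEC): [IRQ0] PC=1: IRET -> resume MAIN at PC=3 (depth now 0)
Event 13 (INT 0): INT 0 arrives: push (MAIN, PC=3), enter IRQ0 at PC=0 (depth now 1)
Event 14 (EXEC): [IRQ0] PC=0: DEC 1 -> ACC=-4
Event 15 (EXEC): [IRQ0] PC=1: IRET -> resume MAIN at PC=3 (depth now 0)
Event 16 (INT 0): INT 0 arrives: push (MAIN, PC=3), enter IRQ0 at PC=0 (depth now 1)
Event 17 (EXEC): [IRQ0] PC=0: DEC 1 -> ACC=-5
Event 18 (EXEC): [IRQ0] PC=1: IRET -> resume MAIN at PC=3 (depth now 0)
Event 19 (INT 0): INT 0 arrives: push (MAIN, PC=3), enter IRQ0 at PC=0 (depth now 1)
Event 20 (INT 0): INT 0 arrives: push (IRQ0, PC=0), enter IRQ0 at PC=0 (depth now 2)
Event 21 (EXEC): [IRQ0] PC=0: DEC 1 -> ACC=-6
Event 22 (EXEC): [IRQ0] PC=1: IRET -> resume IRQ0 at PC=0 (depth now 1)
Event 23 (INT 0): INT 0 arrives: push (IRQ0, PC=0), enter IRQ0 at PC=0 (depth now 2)
Event 24 (EXEC): [IRQ0] PC=0: DEC 1 -> ACC=-7
Event 25 (EXEC): [IRQ0] PC=1: IRET -> resume IRQ0 at PC=0 (depth now 1)
Event 26 (EXEC): [IRQ0] PC=0: DEC 1 -> ACC=-8
Event 27 (EXEC): [IRQ0] PC=1: IRET -> resume MAIN at PC=3 (depth now 0)
Event 28 (EXEC): [MAIN] PC=3: INC 1 -> ACC=-7
Event 29 (EXEC): [MAIN] PC=4: HALT

Answer: -7 MAIN 0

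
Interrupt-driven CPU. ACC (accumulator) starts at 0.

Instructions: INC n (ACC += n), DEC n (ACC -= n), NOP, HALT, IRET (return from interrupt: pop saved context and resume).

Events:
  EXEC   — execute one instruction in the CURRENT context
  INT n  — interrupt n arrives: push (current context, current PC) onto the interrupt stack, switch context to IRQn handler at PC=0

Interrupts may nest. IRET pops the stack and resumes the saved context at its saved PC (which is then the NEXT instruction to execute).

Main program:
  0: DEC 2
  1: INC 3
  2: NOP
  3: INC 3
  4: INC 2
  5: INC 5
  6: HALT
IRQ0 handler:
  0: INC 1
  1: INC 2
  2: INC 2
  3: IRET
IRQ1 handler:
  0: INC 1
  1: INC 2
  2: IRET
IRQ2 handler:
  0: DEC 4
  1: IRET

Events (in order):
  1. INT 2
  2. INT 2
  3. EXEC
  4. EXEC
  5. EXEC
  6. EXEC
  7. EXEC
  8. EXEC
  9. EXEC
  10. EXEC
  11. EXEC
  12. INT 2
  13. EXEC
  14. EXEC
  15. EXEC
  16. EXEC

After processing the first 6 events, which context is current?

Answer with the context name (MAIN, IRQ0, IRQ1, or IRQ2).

Answer: MAIN

Derivation:
Event 1 (INT 2): INT 2 arrives: push (MAIN, PC=0), enter IRQ2 at PC=0 (depth now 1)
Event 2 (INT 2): INT 2 arrives: push (IRQ2, PC=0), enter IRQ2 at PC=0 (depth now 2)
Event 3 (EXEC): [IRQ2] PC=0: DEC 4 -> ACC=-4
Event 4 (EXEC): [IRQ2] PC=1: IRET -> resume IRQ2 at PC=0 (depth now 1)
Event 5 (EXEC): [IRQ2] PC=0: DEC 4 -> ACC=-8
Event 6 (EXEC): [IRQ2] PC=1: IRET -> resume MAIN at PC=0 (depth now 0)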